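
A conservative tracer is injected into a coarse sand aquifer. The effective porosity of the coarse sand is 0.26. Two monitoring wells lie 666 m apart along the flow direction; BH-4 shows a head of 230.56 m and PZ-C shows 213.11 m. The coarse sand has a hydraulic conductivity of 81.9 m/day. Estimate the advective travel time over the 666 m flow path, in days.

80.7

Hydraulic gradient i = (230.56 − 213.11) / 666 = 17.45 / 666 = 0.02620.
Darcy flux q = K · i = 81.90 × 0.02620 = 2.146 m/day.
Seepage velocity v = q / n_e = 2.146 / 0.26 = 8.253 m/day.
Travel time t = L / v = 666 / 8.253 = 80.69 days.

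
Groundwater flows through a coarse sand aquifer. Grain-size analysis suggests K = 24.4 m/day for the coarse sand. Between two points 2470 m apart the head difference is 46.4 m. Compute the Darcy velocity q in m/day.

Hydraulic gradient i = Δh / L = 46.4 / 2470 = 0.01879.
Specific discharge q = K · i = 24.40 × 0.01879 = 0.4584 m/day.

0.458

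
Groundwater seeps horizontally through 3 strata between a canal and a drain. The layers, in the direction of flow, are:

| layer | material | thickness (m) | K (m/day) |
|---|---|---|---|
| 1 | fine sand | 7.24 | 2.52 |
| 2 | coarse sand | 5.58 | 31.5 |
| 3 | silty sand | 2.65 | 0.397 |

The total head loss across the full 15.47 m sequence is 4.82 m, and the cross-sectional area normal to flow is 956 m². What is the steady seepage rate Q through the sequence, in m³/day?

474

Flow is perpendicular to layering, so the layers act in series and the equivalent K is the thickness-weighted harmonic mean.
Total thickness L = 7.24 + 5.58 + 2.65 = 15.47 m.
Σ(b_i/K_i) = 7.24/2.52 + 5.58/31.5 + 2.65/0.397 = 9.725 d.
K_eq = L / Σ(b_i/K_i) = 15.47 / 9.725 = 1.591 m/day.
Q = K_eq · A · (Δh/L) = 1.591 × 956 × (4.82/15.47) = 473.8 m³/day.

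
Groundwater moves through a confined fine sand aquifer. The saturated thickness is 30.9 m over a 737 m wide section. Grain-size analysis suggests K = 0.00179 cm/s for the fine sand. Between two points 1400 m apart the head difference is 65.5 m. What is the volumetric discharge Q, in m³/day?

1650

Convert K: 0.00179 cm/s × 864 = 1.547 m/day.
Cross-sectional area A = 737 × 30.9 = 22773 m².
Hydraulic gradient i = Δh / L = 65.5 / 1400 = 0.04679.
Darcy's law: Q = K · A · i = 1.547 × 22773 × 0.04679 = 1648 m³/day.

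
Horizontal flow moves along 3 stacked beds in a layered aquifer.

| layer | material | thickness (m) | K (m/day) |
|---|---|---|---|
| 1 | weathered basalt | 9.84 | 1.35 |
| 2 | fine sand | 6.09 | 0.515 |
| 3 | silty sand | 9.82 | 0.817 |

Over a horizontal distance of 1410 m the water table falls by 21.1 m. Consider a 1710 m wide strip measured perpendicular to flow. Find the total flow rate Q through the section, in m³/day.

Flow is parallel to layering, so each bed carries its own Darcy discharge and the transmissivities add.
Σ(K_i·b_i) = 1.35×9.84 + 0.515×6.09 + 0.817×9.82 = 24.44 m²/day.
Hydraulic gradient i = Δh / L = 21.1 / 1410 = 0.01496.
Q = Σ(K_i·b_i) · W · i = 24.44 × 1710 × 0.01496 = 625.5 m³/day.

625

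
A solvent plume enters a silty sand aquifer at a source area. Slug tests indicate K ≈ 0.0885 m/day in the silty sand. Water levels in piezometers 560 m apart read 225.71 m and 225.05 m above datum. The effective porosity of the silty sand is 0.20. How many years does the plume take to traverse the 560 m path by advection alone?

Hydraulic gradient i = (225.71 − 225.05) / 560 = 0.66 / 560 = 0.001179.
Darcy flux q = K · i = 0.08850 × 0.001179 = 0.0001043 m/day.
Seepage velocity v = q / n_e = 0.0001043 / 0.20 = 0.0005215 m/day.
Travel time t = L / v = 560 / 0.0005215 = 1.074e+06 days = 2940 years.

2940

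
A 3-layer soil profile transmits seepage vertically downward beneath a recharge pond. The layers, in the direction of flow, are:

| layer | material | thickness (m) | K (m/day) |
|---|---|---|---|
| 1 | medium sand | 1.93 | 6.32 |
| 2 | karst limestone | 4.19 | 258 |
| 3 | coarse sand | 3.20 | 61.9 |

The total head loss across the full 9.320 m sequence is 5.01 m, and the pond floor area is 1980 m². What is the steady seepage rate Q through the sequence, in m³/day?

26600

Flow is perpendicular to layering, so the layers act in series and the equivalent K is the thickness-weighted harmonic mean.
Total thickness L = 1.93 + 4.19 + 3.20 = 9.320 m.
Σ(b_i/K_i) = 1.93/6.32 + 4.19/258 + 3.20/61.9 = 0.3733 d.
K_eq = L / Σ(b_i/K_i) = 9.320 / 0.3733 = 24.97 m/day.
Q = K_eq · A · (Δh/L) = 24.97 × 1980 × (5.01/9.320) = 26572 m³/day.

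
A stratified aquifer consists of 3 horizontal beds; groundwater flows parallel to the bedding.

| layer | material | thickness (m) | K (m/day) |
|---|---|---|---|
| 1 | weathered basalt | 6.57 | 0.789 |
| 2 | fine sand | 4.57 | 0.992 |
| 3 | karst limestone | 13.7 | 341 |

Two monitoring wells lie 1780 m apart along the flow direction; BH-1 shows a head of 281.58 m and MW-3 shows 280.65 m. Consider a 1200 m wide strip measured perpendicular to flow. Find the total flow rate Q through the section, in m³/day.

Flow is parallel to layering, so each bed carries its own Darcy discharge and the transmissivities add.
Σ(K_i·b_i) = 0.789×6.57 + 0.992×4.57 + 341×13.7 = 4681 m²/day.
Hydraulic gradient i = (281.58 − 280.65) / 1780 = 0.93 / 1780 = 0.0005225.
Q = Σ(K_i·b_i) · W · i = 4681 × 1200 × 0.0005225 = 2935 m³/day.

2940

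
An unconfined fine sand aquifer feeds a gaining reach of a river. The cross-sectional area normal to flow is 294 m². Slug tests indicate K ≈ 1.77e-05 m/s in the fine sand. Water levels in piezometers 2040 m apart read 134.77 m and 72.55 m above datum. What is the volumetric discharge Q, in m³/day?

Convert K: 1.77e-05 m/s × 86400 = 1.529 m/day.
Hydraulic gradient i = (134.77 − 72.55) / 2040 = 62.22 / 2040 = 0.03050.
Darcy's law: Q = K · A · i = 1.529 × 294.0 × 0.03050 = 13.71 m³/day.

13.7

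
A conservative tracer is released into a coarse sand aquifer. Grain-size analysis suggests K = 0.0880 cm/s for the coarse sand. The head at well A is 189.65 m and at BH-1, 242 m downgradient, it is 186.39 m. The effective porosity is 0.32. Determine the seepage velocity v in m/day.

3.20

Convert K: 0.0880 cm/s × 864 = 76.03 m/day.
Hydraulic gradient i = (189.65 − 186.39) / 242 = 3.26 / 242 = 0.01347.
Darcy flux q = K · i = 76.03 × 0.01347 = 1.024 m/day.
Seepage velocity v = q / n_e = 1.024 / 0.32 = 3.201 m/day.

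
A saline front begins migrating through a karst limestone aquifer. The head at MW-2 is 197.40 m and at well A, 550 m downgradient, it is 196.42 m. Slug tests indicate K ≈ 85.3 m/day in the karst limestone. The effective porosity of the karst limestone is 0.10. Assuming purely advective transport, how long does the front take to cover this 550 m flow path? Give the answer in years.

Hydraulic gradient i = (197.40 − 196.42) / 550 = 0.98 / 550 = 0.001782.
Darcy flux q = K · i = 85.30 × 0.001782 = 0.1520 m/day.
Seepage velocity v = q / n_e = 0.1520 / 0.10 = 1.520 m/day.
Travel time t = L / v = 550 / 1.520 = 361.9 days = 0.9907 years.

0.991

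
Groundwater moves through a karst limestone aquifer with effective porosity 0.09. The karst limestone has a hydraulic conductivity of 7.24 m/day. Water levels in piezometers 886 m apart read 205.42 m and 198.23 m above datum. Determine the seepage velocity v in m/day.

0.653

Hydraulic gradient i = (205.42 − 198.23) / 886 = 7.19 / 886 = 0.008115.
Darcy flux q = K · i = 7.240 × 0.008115 = 0.05875 m/day.
Seepage velocity v = q / n_e = 0.05875 / 0.09 = 0.6528 m/day.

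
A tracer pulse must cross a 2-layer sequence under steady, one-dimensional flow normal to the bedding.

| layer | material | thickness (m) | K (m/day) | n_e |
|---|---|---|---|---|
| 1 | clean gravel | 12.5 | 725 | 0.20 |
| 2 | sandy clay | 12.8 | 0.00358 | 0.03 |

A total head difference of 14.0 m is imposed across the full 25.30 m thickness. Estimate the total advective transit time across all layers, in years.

With flow normal to the layers, continuity requires the same specific discharge q through every layer.
Σ(b_i/K_i) = 12.5/725 + 12.8/0.00358 = 3575 d.
q = Δh / Σ(b_i/K_i) = 14.0 / 3575 = 0.003916 m/day.
In each layer the seepage velocity is v_i = q/n_i, so the layer transit time is t_i = b_i·n_i / q:
  layer 1 (clean gravel): t_1 = 12.5 × 0.20 / 0.003916 = 638.5 d
  layer 2 (sandy clay): t_2 = 12.8 × 0.03 / 0.003916 = 98.07 d
Total t = Σ t_i = 736.5 days = 2.017 years.

2.02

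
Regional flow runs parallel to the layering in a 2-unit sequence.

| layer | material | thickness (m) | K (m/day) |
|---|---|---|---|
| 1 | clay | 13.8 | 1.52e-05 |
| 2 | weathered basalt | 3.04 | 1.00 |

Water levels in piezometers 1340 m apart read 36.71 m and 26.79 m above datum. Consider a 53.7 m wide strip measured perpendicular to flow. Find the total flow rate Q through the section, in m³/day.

Flow is parallel to layering, so each bed carries its own Darcy discharge and the transmissivities add.
Σ(K_i·b_i) = 1.52e-05×13.8 + 1.00×3.04 = 3.040 m²/day.
Hydraulic gradient i = (36.71 − 26.79) / 1340 = 9.92 / 1340 = 0.007403.
Q = Σ(K_i·b_i) · W · i = 3.040 × 53.7 × 0.007403 = 1.209 m³/day.

1.21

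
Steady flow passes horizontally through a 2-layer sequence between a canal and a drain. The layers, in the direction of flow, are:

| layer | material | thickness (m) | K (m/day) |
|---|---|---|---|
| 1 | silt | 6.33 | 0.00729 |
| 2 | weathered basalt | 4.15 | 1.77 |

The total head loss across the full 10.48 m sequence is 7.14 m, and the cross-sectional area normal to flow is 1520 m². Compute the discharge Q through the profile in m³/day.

12.5

Flow is perpendicular to layering, so the layers act in series and the equivalent K is the thickness-weighted harmonic mean.
Total thickness L = 6.33 + 4.15 = 10.48 m.
Σ(b_i/K_i) = 6.33/0.00729 + 4.15/1.77 = 870.7 d.
K_eq = L / Σ(b_i/K_i) = 10.48 / 870.7 = 0.01204 m/day.
Q = K_eq · A · (Δh/L) = 0.01204 × 1520 × (7.14/10.48) = 12.47 m³/day.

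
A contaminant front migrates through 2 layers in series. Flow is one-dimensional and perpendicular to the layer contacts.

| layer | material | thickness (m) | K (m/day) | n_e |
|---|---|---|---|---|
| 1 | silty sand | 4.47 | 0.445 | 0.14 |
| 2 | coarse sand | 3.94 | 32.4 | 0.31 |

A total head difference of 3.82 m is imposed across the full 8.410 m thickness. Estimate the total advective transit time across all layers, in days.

4.92

With flow normal to the layers, continuity requires the same specific discharge q through every layer.
Σ(b_i/K_i) = 4.47/0.445 + 3.94/32.4 = 10.17 d.
q = Δh / Σ(b_i/K_i) = 3.82 / 10.17 = 0.3757 m/day.
In each layer the seepage velocity is v_i = q/n_i, so the layer transit time is t_i = b_i·n_i / q:
  layer 1 (silty sand): t_1 = 4.47 × 0.14 / 0.3757 = 1.666 d
  layer 2 (coarse sand): t_2 = 3.94 × 0.31 / 0.3757 = 3.251 d
Total t = Σ t_i = 4.916 days.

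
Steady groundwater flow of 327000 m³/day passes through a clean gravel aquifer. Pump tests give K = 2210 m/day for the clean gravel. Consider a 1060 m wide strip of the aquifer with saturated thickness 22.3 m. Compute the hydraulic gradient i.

Cross-sectional area A = 1060 × 22.3 = 23638 m².
From Q = K·A·i, i = Q / (K·A) = 327000 / (2210 × 23638) = 0.006260.

0.00626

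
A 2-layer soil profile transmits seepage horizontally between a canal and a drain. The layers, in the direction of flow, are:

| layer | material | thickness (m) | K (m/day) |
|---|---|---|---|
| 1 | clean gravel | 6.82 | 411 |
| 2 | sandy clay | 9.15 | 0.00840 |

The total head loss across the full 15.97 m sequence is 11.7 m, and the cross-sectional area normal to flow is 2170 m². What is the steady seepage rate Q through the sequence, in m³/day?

23.3

Flow is perpendicular to layering, so the layers act in series and the equivalent K is the thickness-weighted harmonic mean.
Total thickness L = 6.82 + 9.15 = 15.97 m.
Σ(b_i/K_i) = 6.82/411 + 9.15/0.00840 = 1089 d.
K_eq = L / Σ(b_i/K_i) = 15.97 / 1089 = 0.01466 m/day.
Q = K_eq · A · (Δh/L) = 0.01466 × 2170 × (11.7/15.97) = 23.31 m³/day.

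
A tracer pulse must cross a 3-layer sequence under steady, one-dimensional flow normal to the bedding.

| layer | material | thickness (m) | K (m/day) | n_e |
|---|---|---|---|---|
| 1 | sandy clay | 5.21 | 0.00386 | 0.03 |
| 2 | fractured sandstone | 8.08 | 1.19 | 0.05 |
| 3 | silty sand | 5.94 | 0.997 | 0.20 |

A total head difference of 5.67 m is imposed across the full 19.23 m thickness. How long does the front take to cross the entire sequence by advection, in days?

With flow normal to the layers, continuity requires the same specific discharge q through every layer.
Σ(b_i/K_i) = 5.21/0.00386 + 8.08/1.19 + 5.94/0.997 = 1362 d.
q = Δh / Σ(b_i/K_i) = 5.67 / 1362 = 0.004162 m/day.
In each layer the seepage velocity is v_i = q/n_i, so the layer transit time is t_i = b_i·n_i / q:
  layer 1 (sandy clay): t_1 = 5.21 × 0.03 / 0.004162 = 37.56 d
  layer 2 (fractured sandstone): t_2 = 8.08 × 0.05 / 0.004162 = 97.08 d
  layer 3 (silty sand): t_3 = 5.94 × 0.20 / 0.004162 = 285.5 d
Total t = Σ t_i = 420.1 days.

420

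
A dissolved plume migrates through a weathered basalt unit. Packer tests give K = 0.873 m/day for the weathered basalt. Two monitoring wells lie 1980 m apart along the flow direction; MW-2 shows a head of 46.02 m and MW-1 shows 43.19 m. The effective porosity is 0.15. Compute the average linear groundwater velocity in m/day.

Hydraulic gradient i = (46.02 − 43.19) / 1980 = 2.83 / 1980 = 0.001429.
Darcy flux q = K · i = 0.8730 × 0.001429 = 0.001248 m/day.
Seepage velocity v = q / n_e = 0.001248 / 0.15 = 0.008318 m/day.

0.00832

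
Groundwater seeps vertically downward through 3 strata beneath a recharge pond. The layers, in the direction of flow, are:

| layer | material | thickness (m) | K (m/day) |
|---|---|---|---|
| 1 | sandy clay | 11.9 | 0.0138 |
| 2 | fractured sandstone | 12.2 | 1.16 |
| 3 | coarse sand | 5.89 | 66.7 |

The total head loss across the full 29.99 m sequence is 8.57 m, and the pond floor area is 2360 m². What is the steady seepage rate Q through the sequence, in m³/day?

23.2

Flow is perpendicular to layering, so the layers act in series and the equivalent K is the thickness-weighted harmonic mean.
Total thickness L = 11.9 + 12.2 + 5.89 = 29.99 m.
Σ(b_i/K_i) = 11.9/0.0138 + 12.2/1.16 + 5.89/66.7 = 872.9 d.
K_eq = L / Σ(b_i/K_i) = 29.99 / 872.9 = 0.03436 m/day.
Q = K_eq · A · (Δh/L) = 0.03436 × 2360 × (8.57/29.99) = 23.17 m³/day.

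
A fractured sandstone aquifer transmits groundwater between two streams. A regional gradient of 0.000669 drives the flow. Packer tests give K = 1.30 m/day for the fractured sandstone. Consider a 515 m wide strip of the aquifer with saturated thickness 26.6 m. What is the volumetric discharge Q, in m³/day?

Cross-sectional area A = 515 × 26.6 = 13699 m².
Hydraulic gradient i = 0.000669.
Darcy's law: Q = K · A · i = 1.300 × 13699 × 0.0006690 = 11.91 m³/day.

11.9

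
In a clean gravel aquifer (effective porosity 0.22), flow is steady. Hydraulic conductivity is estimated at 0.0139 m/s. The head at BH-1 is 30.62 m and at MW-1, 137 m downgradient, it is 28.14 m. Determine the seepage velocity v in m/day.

Convert K: 0.0139 m/s × 86400 = 1201 m/day.
Hydraulic gradient i = (30.62 − 28.14) / 137 = 2.48 / 137 = 0.01810.
Darcy flux q = K · i = 1201 × 0.01810 = 21.74 m/day.
Seepage velocity v = q / n_e = 21.74 / 0.22 = 98.82 m/day.

98.8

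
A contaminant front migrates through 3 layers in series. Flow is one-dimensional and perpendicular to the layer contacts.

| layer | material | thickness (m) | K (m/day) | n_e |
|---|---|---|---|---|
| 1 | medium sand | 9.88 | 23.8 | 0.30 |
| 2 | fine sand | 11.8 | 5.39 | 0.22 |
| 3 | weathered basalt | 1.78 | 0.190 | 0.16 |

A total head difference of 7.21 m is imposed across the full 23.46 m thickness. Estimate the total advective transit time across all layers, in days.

9.71

With flow normal to the layers, continuity requires the same specific discharge q through every layer.
Σ(b_i/K_i) = 9.88/23.8 + 11.8/5.39 + 1.78/0.190 = 11.97 d.
q = Δh / Σ(b_i/K_i) = 7.21 / 11.97 = 0.6022 m/day.
In each layer the seepage velocity is v_i = q/n_i, so the layer transit time is t_i = b_i·n_i / q:
  layer 1 (medium sand): t_1 = 9.88 × 0.30 / 0.6022 = 4.922 d
  layer 2 (fine sand): t_2 = 11.8 × 0.22 / 0.6022 = 4.311 d
  layer 3 (weathered basalt): t_3 = 1.78 × 0.16 / 0.6022 = 0.4729 d
Total t = Σ t_i = 9.706 days.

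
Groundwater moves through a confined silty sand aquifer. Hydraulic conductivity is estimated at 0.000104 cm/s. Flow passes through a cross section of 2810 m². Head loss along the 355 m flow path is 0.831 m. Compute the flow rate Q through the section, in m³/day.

Convert K: 0.000104 cm/s × 864 = 0.08986 m/day.
Hydraulic gradient i = Δh / L = 0.831 / 355 = 0.002341.
Darcy's law: Q = K · A · i = 0.08986 × 2810 × 0.002341 = 0.5911 m³/day.

0.591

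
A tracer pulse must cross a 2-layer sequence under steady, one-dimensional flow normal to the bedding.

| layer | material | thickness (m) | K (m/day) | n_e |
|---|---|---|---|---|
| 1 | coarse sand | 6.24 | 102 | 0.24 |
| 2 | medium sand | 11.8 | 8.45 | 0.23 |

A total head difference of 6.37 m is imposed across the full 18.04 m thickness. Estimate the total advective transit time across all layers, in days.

0.964

With flow normal to the layers, continuity requires the same specific discharge q through every layer.
Σ(b_i/K_i) = 6.24/102 + 11.8/8.45 = 1.458 d.
q = Δh / Σ(b_i/K_i) = 6.37 / 1.458 = 4.370 m/day.
In each layer the seepage velocity is v_i = q/n_i, so the layer transit time is t_i = b_i·n_i / q:
  layer 1 (coarse sand): t_1 = 6.24 × 0.24 / 4.370 = 0.3427 d
  layer 2 (medium sand): t_2 = 11.8 × 0.23 / 4.370 = 0.6210 d
Total t = Σ t_i = 0.9637 days.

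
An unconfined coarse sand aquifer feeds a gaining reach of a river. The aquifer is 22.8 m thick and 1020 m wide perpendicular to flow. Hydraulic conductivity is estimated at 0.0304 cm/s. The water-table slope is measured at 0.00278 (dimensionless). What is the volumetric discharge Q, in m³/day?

Convert K: 0.0304 cm/s × 864 = 26.27 m/day.
Cross-sectional area A = 1020 × 22.8 = 23256 m².
Hydraulic gradient i = 0.00278.
Darcy's law: Q = K · A · i = 26.27 × 23256 × 0.002780 = 1698 m³/day.

1700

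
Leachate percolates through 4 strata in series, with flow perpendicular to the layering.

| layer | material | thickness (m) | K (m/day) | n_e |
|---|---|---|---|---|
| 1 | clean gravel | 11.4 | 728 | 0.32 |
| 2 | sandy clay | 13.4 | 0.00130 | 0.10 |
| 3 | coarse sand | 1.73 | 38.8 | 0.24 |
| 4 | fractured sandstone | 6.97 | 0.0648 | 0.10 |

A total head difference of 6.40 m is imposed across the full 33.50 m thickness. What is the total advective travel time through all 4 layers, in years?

With flow normal to the layers, continuity requires the same specific discharge q through every layer.
Σ(b_i/K_i) = 11.4/728 + 13.4/0.00130 + 1.73/38.8 + 6.97/0.0648 = 10415 d.
q = Δh / Σ(b_i/K_i) = 6.40 / 10415 = 0.0006145 m/day.
In each layer the seepage velocity is v_i = q/n_i, so the layer transit time is t_i = b_i·n_i / q:
  layer 1 (clean gravel): t_1 = 11.4 × 0.32 / 0.0006145 = 5937 d
  layer 2 (sandy clay): t_2 = 13.4 × 0.10 / 0.0006145 = 2181 d
  layer 3 (coarse sand): t_3 = 1.73 × 0.24 / 0.0006145 = 675.7 d
  layer 4 (fractured sandstone): t_4 = 6.97 × 0.10 / 0.0006145 = 1134 d
Total t = Σ t_i = 9927 days = 27.18 years.

27.2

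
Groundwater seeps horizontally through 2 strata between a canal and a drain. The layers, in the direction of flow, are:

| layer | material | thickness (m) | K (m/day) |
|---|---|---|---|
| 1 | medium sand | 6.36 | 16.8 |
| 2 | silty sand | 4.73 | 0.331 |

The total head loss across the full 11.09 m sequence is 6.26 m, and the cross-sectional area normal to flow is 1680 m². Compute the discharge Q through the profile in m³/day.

717

Flow is perpendicular to layering, so the layers act in series and the equivalent K is the thickness-weighted harmonic mean.
Total thickness L = 6.36 + 4.73 = 11.09 m.
Σ(b_i/K_i) = 6.36/16.8 + 4.73/0.331 = 14.67 d.
K_eq = L / Σ(b_i/K_i) = 11.09 / 14.67 = 0.7560 m/day.
Q = K_eq · A · (Δh/L) = 0.7560 × 1680 × (6.26/11.09) = 717.0 m³/day.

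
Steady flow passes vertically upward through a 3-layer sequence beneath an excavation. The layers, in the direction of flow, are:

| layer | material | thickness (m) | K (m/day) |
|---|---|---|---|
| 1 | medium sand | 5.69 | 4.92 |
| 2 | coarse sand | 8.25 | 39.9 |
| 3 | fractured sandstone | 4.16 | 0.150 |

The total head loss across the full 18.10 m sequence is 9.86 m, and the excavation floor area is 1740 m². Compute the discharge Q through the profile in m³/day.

590

Flow is perpendicular to layering, so the layers act in series and the equivalent K is the thickness-weighted harmonic mean.
Total thickness L = 5.69 + 8.25 + 4.16 = 18.10 m.
Σ(b_i/K_i) = 5.69/4.92 + 8.25/39.9 + 4.16/0.150 = 29.10 d.
K_eq = L / Σ(b_i/K_i) = 18.10 / 29.10 = 0.6221 m/day.
Q = K_eq · A · (Δh/L) = 0.6221 × 1740 × (9.86/18.10) = 589.6 m³/day.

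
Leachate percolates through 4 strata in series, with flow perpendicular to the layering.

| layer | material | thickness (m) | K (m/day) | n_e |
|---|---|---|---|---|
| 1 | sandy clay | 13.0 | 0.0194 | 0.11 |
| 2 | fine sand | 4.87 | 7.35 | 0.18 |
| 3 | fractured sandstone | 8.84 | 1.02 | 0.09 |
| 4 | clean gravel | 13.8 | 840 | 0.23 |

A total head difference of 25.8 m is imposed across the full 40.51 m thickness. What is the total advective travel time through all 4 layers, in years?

0.453

With flow normal to the layers, continuity requires the same specific discharge q through every layer.
Σ(b_i/K_i) = 13.0/0.0194 + 4.87/7.35 + 8.84/1.02 + 13.8/840 = 679.4 d.
q = Δh / Σ(b_i/K_i) = 25.8 / 679.4 = 0.03797 m/day.
In each layer the seepage velocity is v_i = q/n_i, so the layer transit time is t_i = b_i·n_i / q:
  layer 1 (sandy clay): t_1 = 13.0 × 0.11 / 0.03797 = 37.66 d
  layer 2 (fine sand): t_2 = 4.87 × 0.18 / 0.03797 = 23.09 d
  layer 3 (fractured sandstone): t_3 = 8.84 × 0.09 / 0.03797 = 20.95 d
  layer 4 (clean gravel): t_4 = 13.8 × 0.23 / 0.03797 = 83.59 d
Total t = Σ t_i = 165.3 days = 0.4525 years.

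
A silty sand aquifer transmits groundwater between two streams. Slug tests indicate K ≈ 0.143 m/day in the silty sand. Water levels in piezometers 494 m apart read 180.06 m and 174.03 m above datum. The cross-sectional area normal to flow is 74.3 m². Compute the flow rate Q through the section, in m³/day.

0.130

Hydraulic gradient i = (180.06 − 174.03) / 494 = 6.03 / 494 = 0.01221.
Darcy's law: Q = K · A · i = 0.1430 × 74.30 × 0.01221 = 0.1297 m³/day.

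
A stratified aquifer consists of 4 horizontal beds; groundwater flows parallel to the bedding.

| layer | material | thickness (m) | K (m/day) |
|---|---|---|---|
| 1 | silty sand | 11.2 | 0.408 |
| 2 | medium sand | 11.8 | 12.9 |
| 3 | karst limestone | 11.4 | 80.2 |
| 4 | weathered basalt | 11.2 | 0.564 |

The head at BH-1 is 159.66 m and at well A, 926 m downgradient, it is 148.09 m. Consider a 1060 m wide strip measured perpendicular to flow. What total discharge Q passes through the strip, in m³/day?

14300

Flow is parallel to layering, so each bed carries its own Darcy discharge and the transmissivities add.
Σ(K_i·b_i) = 0.408×11.2 + 12.9×11.8 + 80.2×11.4 + 0.564×11.2 = 1077 m²/day.
Hydraulic gradient i = (159.66 − 148.09) / 926 = 11.57 / 926 = 0.01249.
Q = Σ(K_i·b_i) · W · i = 1077 × 1060 × 0.01249 = 14269 m³/day.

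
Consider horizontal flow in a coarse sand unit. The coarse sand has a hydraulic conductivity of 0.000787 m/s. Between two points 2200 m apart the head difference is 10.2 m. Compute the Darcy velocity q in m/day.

0.315

Convert K: 0.000787 m/s × 86400 = 68.00 m/day.
Hydraulic gradient i = Δh / L = 10.2 / 2200 = 0.004636.
Specific discharge q = K · i = 68.00 × 0.004636 = 0.3153 m/day.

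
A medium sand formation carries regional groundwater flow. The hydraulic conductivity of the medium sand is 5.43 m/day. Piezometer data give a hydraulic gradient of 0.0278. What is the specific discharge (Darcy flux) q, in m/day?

Hydraulic gradient i = 0.0278.
Specific discharge q = K · i = 5.430 × 0.02780 = 0.1510 m/day.

0.151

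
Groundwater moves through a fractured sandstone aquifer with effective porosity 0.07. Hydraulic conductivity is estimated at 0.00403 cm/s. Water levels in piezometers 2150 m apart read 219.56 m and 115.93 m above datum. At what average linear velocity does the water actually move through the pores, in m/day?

Convert K: 0.00403 cm/s × 864 = 3.482 m/day.
Hydraulic gradient i = (219.56 − 115.93) / 2150 = 103.63 / 2150 = 0.04820.
Darcy flux q = K · i = 3.482 × 0.04820 = 0.1678 m/day.
Seepage velocity v = q / n_e = 0.1678 / 0.07 = 2.398 m/day.

2.40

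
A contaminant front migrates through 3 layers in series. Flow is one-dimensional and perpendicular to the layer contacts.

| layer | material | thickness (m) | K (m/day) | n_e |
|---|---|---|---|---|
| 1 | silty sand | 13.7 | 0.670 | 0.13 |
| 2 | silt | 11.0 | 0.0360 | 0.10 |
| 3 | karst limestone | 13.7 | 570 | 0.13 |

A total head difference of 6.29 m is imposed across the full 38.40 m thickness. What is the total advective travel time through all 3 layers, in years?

0.662

With flow normal to the layers, continuity requires the same specific discharge q through every layer.
Σ(b_i/K_i) = 13.7/0.670 + 11.0/0.0360 + 13.7/570 = 326.0 d.
q = Δh / Σ(b_i/K_i) = 6.29 / 326.0 = 0.01929 m/day.
In each layer the seepage velocity is v_i = q/n_i, so the layer transit time is t_i = b_i·n_i / q:
  layer 1 (silty sand): t_1 = 13.7 × 0.13 / 0.01929 = 92.31 d
  layer 2 (silt): t_2 = 11.0 × 0.10 / 0.01929 = 57.02 d
  layer 3 (karst limestone): t_3 = 13.7 × 0.13 / 0.01929 = 92.31 d
Total t = Σ t_i = 241.6 days = 0.6616 years.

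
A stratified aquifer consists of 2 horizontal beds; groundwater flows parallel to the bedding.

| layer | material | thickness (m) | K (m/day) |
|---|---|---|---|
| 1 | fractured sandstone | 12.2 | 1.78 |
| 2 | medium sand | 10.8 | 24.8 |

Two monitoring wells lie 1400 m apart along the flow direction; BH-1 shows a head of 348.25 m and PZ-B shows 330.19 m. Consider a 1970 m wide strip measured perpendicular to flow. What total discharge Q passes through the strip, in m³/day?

Flow is parallel to layering, so each bed carries its own Darcy discharge and the transmissivities add.
Σ(K_i·b_i) = 1.78×12.2 + 24.8×10.8 = 289.6 m²/day.
Hydraulic gradient i = (348.25 − 330.19) / 1400 = 18.06 / 1400 = 0.01290.
Q = Σ(K_i·b_i) · W · i = 289.6 × 1970 × 0.01290 = 7358 m³/day.

7360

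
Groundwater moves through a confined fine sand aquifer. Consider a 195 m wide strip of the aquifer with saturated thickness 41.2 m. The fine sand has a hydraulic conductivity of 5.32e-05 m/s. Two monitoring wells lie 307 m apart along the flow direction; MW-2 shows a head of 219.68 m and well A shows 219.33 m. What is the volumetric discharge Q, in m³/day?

42.1

Convert K: 5.32e-05 m/s × 86400 = 4.596 m/day.
Cross-sectional area A = 195 × 41.2 = 8034 m².
Hydraulic gradient i = (219.68 − 219.33) / 307 = 0.35 / 307 = 0.001140.
Darcy's law: Q = K · A · i = 4.596 × 8034 × 0.001140 = 42.10 m³/day.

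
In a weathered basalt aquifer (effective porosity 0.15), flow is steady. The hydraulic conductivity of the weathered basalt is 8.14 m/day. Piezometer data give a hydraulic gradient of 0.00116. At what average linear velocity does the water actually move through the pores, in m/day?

Hydraulic gradient i = 0.00116.
Darcy flux q = K · i = 8.140 × 0.001160 = 0.009442 m/day.
Seepage velocity v = q / n_e = 0.009442 / 0.15 = 0.06295 m/day.

0.0629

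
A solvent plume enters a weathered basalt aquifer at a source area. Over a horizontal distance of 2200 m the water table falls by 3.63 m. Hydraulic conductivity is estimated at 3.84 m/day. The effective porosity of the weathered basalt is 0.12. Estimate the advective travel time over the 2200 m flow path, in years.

Hydraulic gradient i = Δh / L = 3.63 / 2200 = 0.001650.
Darcy flux q = K · i = 3.840 × 0.001650 = 0.006336 m/day.
Seepage velocity v = q / n_e = 0.006336 / 0.12 = 0.05280 m/day.
Travel time t = L / v = 2200 / 0.05280 = 41667 days = 114.1 years.

114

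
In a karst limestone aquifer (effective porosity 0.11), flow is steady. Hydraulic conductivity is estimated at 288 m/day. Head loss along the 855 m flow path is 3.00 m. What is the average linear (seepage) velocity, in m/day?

9.19

Hydraulic gradient i = Δh / L = 3.00 / 855 = 0.003509.
Darcy flux q = K · i = 288.0 × 0.003509 = 1.011 m/day.
Seepage velocity v = q / n_e = 1.011 / 0.11 = 9.187 m/day.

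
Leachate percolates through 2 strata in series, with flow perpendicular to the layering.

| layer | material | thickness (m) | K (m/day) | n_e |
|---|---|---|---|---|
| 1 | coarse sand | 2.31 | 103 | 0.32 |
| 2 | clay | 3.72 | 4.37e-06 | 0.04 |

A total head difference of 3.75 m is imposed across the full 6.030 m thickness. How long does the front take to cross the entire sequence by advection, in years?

552

With flow normal to the layers, continuity requires the same specific discharge q through every layer.
Σ(b_i/K_i) = 2.31/103 + 3.72/4.37e-06 = 8.513e+05 d.
q = Δh / Σ(b_i/K_i) = 3.75 / 8.513e+05 = 4.405e-06 m/day.
In each layer the seepage velocity is v_i = q/n_i, so the layer transit time is t_i = b_i·n_i / q:
  layer 1 (coarse sand): t_1 = 2.31 × 0.32 / 4.405e-06 = 1.678e+05 d
  layer 2 (clay): t_2 = 3.72 × 0.04 / 4.405e-06 = 33778 d
Total t = Σ t_i = 2.016e+05 days = 551.9 years.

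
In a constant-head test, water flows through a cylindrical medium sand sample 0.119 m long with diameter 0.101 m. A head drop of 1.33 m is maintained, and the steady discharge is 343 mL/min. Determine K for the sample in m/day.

5.52

Cross-sectional area A = π·(d/2)² = π × (0.101/2)² = 0.008012 m².
Convert discharge: 343 mL/min = 5.717e-06 m³/s.
Darcy's law rearranged: K = Q·L / (A·Δh) = 5.717e-06 × 0.119 / (0.008012 × 1.33) = 6.384e-05 m/s = 5.516 m/day.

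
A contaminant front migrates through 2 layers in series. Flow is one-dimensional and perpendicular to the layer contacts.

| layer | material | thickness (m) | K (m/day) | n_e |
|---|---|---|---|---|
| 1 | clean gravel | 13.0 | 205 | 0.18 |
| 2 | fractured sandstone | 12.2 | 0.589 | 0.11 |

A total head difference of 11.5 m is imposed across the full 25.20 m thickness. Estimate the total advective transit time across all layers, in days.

6.65

With flow normal to the layers, continuity requires the same specific discharge q through every layer.
Σ(b_i/K_i) = 13.0/205 + 12.2/0.589 = 20.78 d.
q = Δh / Σ(b_i/K_i) = 11.5 / 20.78 = 0.5535 m/day.
In each layer the seepage velocity is v_i = q/n_i, so the layer transit time is t_i = b_i·n_i / q:
  layer 1 (clean gravel): t_1 = 13.0 × 0.18 / 0.5535 = 4.228 d
  layer 2 (fractured sandstone): t_2 = 12.2 × 0.11 / 0.5535 = 2.425 d
Total t = Σ t_i = 6.652 days.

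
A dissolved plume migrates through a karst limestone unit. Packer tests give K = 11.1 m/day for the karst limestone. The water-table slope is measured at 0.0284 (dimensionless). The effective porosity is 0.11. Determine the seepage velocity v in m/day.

2.87

Hydraulic gradient i = 0.0284.
Darcy flux q = K · i = 11.10 × 0.02840 = 0.3152 m/day.
Seepage velocity v = q / n_e = 0.3152 / 0.11 = 2.866 m/day.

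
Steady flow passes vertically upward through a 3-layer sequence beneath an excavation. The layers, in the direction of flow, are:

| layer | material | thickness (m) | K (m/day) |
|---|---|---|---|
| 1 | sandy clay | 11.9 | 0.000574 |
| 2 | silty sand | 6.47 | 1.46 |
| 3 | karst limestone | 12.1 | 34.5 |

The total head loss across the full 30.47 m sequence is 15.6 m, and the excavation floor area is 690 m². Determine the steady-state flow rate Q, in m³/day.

Flow is perpendicular to layering, so the layers act in series and the equivalent K is the thickness-weighted harmonic mean.
Total thickness L = 11.9 + 6.47 + 12.1 = 30.47 m.
Σ(b_i/K_i) = 11.9/0.000574 + 6.47/1.46 + 12.1/34.5 = 20736 d.
K_eq = L / Σ(b_i/K_i) = 30.47 / 20736 = 0.001469 m/day.
Q = K_eq · A · (Δh/L) = 0.001469 × 690 × (15.6/30.47) = 0.5191 m³/day.

0.519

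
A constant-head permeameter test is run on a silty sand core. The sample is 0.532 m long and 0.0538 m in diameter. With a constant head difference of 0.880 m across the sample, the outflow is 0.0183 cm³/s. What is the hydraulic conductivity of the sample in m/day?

Cross-sectional area A = π·(d/2)² = π × (0.0538/2)² = 0.002273 m².
Convert discharge: 0.0183 cm³/s = 1.830e-08 m³/s.
Darcy's law rearranged: K = Q·L / (A·Δh) = 1.830e-08 × 0.532 / (0.002273 × 0.880) = 4.867e-06 m/s = 0.4205 m/day.

0.420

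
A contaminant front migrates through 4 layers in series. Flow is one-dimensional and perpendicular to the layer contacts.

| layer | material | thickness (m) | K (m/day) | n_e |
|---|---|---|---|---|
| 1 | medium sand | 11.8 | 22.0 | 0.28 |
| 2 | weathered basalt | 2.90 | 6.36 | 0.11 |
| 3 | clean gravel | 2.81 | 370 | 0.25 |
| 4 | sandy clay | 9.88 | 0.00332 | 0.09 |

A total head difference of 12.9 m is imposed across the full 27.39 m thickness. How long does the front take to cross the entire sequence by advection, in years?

With flow normal to the layers, continuity requires the same specific discharge q through every layer.
Σ(b_i/K_i) = 11.8/22.0 + 2.90/6.36 + 2.81/370 + 9.88/0.00332 = 2977 d.
q = Δh / Σ(b_i/K_i) = 12.9 / 2977 = 0.004333 m/day.
In each layer the seepage velocity is v_i = q/n_i, so the layer transit time is t_i = b_i·n_i / q:
  layer 1 (medium sand): t_1 = 11.8 × 0.28 / 0.004333 = 762.5 d
  layer 2 (weathered basalt): t_2 = 2.90 × 0.11 / 0.004333 = 73.61 d
  layer 3 (clean gravel): t_3 = 2.81 × 0.25 / 0.004333 = 162.1 d
  layer 4 (sandy clay): t_4 = 9.88 × 0.09 / 0.004333 = 205.2 d
Total t = Σ t_i = 1203 days = 3.295 years.

3.29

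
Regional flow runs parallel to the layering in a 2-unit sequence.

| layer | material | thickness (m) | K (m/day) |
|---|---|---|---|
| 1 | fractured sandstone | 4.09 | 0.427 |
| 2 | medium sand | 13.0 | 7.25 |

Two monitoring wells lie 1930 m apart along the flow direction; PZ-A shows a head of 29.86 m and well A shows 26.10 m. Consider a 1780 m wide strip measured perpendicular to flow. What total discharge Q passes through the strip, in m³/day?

333

Flow is parallel to layering, so each bed carries its own Darcy discharge and the transmissivities add.
Σ(K_i·b_i) = 0.427×4.09 + 7.25×13.0 = 96.00 m²/day.
Hydraulic gradient i = (29.86 − 26.10) / 1930 = 3.76 / 1930 = 0.001948.
Q = Σ(K_i·b_i) · W · i = 96.00 × 1780 × 0.001948 = 332.9 m³/day.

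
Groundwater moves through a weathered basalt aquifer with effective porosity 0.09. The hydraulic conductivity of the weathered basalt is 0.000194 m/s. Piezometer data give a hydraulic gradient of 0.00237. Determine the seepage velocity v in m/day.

Convert K: 0.000194 m/s × 86400 = 16.76 m/day.
Hydraulic gradient i = 0.00237.
Darcy flux q = K · i = 16.76 × 0.002370 = 0.03972 m/day.
Seepage velocity v = q / n_e = 0.03972 / 0.09 = 0.4414 m/day.

0.441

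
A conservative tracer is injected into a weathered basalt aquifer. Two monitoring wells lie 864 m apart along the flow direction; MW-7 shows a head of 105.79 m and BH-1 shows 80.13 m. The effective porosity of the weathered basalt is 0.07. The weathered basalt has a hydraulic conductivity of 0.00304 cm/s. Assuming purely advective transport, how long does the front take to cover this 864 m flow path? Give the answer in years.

Convert K: 0.00304 cm/s × 864 = 2.627 m/day.
Hydraulic gradient i = (105.79 − 80.13) / 864 = 25.66 / 864 = 0.02970.
Darcy flux q = K · i = 2.627 × 0.02970 = 0.07801 m/day.
Seepage velocity v = q / n_e = 0.07801 / 0.07 = 1.114 m/day.
Travel time t = L / v = 864 / 1.114 = 775.3 days = 2.123 years.

2.12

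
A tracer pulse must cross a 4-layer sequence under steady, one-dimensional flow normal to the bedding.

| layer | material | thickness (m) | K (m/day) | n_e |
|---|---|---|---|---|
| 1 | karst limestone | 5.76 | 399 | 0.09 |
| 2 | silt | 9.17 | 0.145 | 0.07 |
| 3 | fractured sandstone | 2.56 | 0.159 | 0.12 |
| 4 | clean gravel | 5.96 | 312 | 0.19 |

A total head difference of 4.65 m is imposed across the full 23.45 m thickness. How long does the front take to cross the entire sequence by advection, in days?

44.4

With flow normal to the layers, continuity requires the same specific discharge q through every layer.
Σ(b_i/K_i) = 5.76/399 + 9.17/0.145 + 2.56/0.159 + 5.96/312 = 79.38 d.
q = Δh / Σ(b_i/K_i) = 4.65 / 79.38 = 0.05858 m/day.
In each layer the seepage velocity is v_i = q/n_i, so the layer transit time is t_i = b_i·n_i / q:
  layer 1 (karst limestone): t_1 = 5.76 × 0.09 / 0.05858 = 8.849 d
  layer 2 (silt): t_2 = 9.17 × 0.07 / 0.05858 = 10.96 d
  layer 3 (fractured sandstone): t_3 = 2.56 × 0.12 / 0.05858 = 5.244 d
  layer 4 (clean gravel): t_4 = 5.96 × 0.19 / 0.05858 = 19.33 d
Total t = Σ t_i = 44.38 days.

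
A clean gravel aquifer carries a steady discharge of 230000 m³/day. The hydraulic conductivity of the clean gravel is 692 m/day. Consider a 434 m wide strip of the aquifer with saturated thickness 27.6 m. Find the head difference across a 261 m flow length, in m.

Cross-sectional area A = 434 × 27.6 = 11978 m².
From Q = K·A·i, i = Q / (K·A) = 230000 / (692.0 × 11978) = 0.02775.
Head loss Δh = i · L = 0.02775 × 261 = 7.242 m.

7.24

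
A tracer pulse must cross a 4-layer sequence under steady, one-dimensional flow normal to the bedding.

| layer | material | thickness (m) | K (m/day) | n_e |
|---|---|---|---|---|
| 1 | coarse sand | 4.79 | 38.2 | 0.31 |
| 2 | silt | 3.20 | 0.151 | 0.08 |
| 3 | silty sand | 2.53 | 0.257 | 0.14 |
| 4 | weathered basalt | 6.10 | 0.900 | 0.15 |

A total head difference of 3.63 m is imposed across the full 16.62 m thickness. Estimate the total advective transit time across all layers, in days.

With flow normal to the layers, continuity requires the same specific discharge q through every layer.
Σ(b_i/K_i) = 4.79/38.2 + 3.20/0.151 + 2.53/0.257 + 6.10/0.900 = 37.94 d.
q = Δh / Σ(b_i/K_i) = 3.63 / 37.94 = 0.09568 m/day.
In each layer the seepage velocity is v_i = q/n_i, so the layer transit time is t_i = b_i·n_i / q:
  layer 1 (coarse sand): t_1 = 4.79 × 0.31 / 0.09568 = 15.52 d
  layer 2 (silt): t_2 = 3.20 × 0.08 / 0.09568 = 2.676 d
  layer 3 (silty sand): t_3 = 2.53 × 0.14 / 0.09568 = 3.702 d
  layer 4 (weathered basalt): t_4 = 6.10 × 0.15 / 0.09568 = 9.563 d
Total t = Σ t_i = 31.46 days.

31.5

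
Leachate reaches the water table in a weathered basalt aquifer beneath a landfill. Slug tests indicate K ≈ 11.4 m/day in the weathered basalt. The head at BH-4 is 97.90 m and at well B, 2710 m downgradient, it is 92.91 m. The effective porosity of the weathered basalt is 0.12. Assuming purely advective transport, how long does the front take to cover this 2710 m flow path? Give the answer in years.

42.4

Hydraulic gradient i = (97.90 − 92.91) / 2710 = 4.99 / 2710 = 0.001841.
Darcy flux q = K · i = 11.40 × 0.001841 = 0.02099 m/day.
Seepage velocity v = q / n_e = 0.02099 / 0.12 = 0.1749 m/day.
Travel time t = L / v = 2710 / 0.1749 = 15492 days = 42.42 years.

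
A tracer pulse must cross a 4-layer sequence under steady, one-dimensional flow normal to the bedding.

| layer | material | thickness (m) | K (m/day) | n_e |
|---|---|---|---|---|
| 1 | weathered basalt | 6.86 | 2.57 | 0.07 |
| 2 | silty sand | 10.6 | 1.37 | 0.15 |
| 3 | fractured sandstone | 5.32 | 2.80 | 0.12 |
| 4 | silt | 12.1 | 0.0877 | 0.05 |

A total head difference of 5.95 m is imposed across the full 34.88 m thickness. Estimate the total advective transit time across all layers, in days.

83.7

With flow normal to the layers, continuity requires the same specific discharge q through every layer.
Σ(b_i/K_i) = 6.86/2.57 + 10.6/1.37 + 5.32/2.80 + 12.1/0.0877 = 150.3 d.
q = Δh / Σ(b_i/K_i) = 5.95 / 150.3 = 0.03959 m/day.
In each layer the seepage velocity is v_i = q/n_i, so the layer transit time is t_i = b_i·n_i / q:
  layer 1 (weathered basalt): t_1 = 6.86 × 0.07 / 0.03959 = 12.13 d
  layer 2 (silty sand): t_2 = 10.6 × 0.15 / 0.03959 = 40.16 d
  layer 3 (fractured sandstone): t_3 = 5.32 × 0.12 / 0.03959 = 16.12 d
  layer 4 (silt): t_4 = 12.1 × 0.05 / 0.03959 = 15.28 d
Total t = Σ t_i = 83.69 days.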